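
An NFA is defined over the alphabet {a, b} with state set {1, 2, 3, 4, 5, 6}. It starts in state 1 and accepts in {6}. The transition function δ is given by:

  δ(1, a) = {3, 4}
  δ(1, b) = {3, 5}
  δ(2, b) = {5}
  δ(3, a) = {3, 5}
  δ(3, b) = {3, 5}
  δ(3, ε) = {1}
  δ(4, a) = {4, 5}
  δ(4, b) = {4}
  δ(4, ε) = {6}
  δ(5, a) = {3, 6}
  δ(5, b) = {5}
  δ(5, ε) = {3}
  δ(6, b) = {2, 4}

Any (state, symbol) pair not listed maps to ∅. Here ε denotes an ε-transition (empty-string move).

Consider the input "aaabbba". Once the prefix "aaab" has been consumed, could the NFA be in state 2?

Yes

Start in {1}.
Read 'a': 1→{3, 4}; union {3, 4}; ε-closure = {1, 3, 4, 6}.
Read 'a': 1→{3, 4}, 3→{3, 5}, 4→{4, 5}, 6→∅; union {3, 4, 5}; ε-closure = {1, 3, 4, 5, 6}.
Read 'a': 1→{3, 4}, 3→{3, 5}, 4→{4, 5}, 5→{3, 6}, 6→∅; union {3, 4, 5, 6}; ε-closure = {1, 3, 4, 5, 6}.
Read 'b': 1→{3, 5}, 3→{3, 5}, 4→{4}, 5→{5}, 6→{2, 4}; union {2, 3, 4, 5}; ε-closure = {1, 2, 3, 4, 5, 6}.
State 2 is in {1, 2, 3, 4, 5, 6}.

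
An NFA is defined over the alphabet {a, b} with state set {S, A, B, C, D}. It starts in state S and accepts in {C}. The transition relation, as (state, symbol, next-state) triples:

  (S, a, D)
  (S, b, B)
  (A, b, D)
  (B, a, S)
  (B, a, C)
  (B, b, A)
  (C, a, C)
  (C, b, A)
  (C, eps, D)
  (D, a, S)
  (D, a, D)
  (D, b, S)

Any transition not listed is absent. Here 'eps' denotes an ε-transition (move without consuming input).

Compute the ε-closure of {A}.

Begin with {A}.
No ε-moves leave this set, so the closure equals the set itself.

{A}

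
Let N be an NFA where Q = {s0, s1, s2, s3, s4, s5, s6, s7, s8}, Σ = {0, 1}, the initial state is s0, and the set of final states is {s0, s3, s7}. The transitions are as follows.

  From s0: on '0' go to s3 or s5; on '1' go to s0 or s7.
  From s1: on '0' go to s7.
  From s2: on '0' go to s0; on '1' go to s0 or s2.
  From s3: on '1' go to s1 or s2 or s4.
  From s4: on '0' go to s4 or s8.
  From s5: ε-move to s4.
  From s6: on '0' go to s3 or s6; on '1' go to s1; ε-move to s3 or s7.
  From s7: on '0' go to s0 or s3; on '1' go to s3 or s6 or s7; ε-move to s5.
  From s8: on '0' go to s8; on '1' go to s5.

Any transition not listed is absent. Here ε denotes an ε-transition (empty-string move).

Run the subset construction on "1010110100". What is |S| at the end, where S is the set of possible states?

Start in {s0}.
Read '1': s0→{s0, s7}; union {s0, s7}; ε-closure = {s0, s4, s5, s7}.
Read '0': s0→{s3, s5}, s4→{s4, s8}, s5→∅, s7→{s0, s3}; now {s0, s3, s4, s5, s8}.
Read '1': s0→{s0, s7}, s3→{s1, s2, s4}, s4→∅, s5→∅, s8→{s5}; now {s0, s1, s2, s4, s5, s7}.
Read '0': s0→{s3, s5}, s1→{s7}, s2→{s0}, s4→{s4, s8}, s5→∅, s7→{s0, s3}; now {s0, s3, s4, s5, s7, s8}.
Read '1': s0→{s0, s7}, s3→{s1, s2, s4}, s4→∅, s5→∅, s7→{s3, s6, s7}, s8→{s5}; now {s0, s1, s2, s3, s4, s5, s6, s7}.
Read '1': s0→{s0, s7}, s1→∅, s2→{s0, s2}, s3→{s1, s2, s4}, s4→∅, s5→∅, s6→{s1}, s7→{s3, s6, s7}; union {s0, s1, s2, s3, s4, s6, s7}; ε-closure = {s0, s1, s2, s3, s4, s5, s6, s7}.
Read '0': s0→{s3, s5}, s1→{s7}, s2→{s0}, s3→∅, s4→{s4, s8}, s5→∅, s6→{s3, s6}, s7→{s0, s3}; now {s0, s3, s4, s5, s6, s7, s8}.
Read '1': s0→{s0, s7}, s3→{s1, s2, s4}, s4→∅, s5→∅, s6→{s1}, s7→{s3, s6, s7}, s8→{s5}; now {s0, s1, s2, s3, s4, s5, s6, s7}.
Read '0': s0→{s3, s5}, s1→{s7}, s2→{s0}, s3→∅, s4→{s4, s8}, s5→∅, s6→{s3, s6}, s7→{s0, s3}; now {s0, s3, s4, s5, s6, s7, s8}.
Read '0': s0→{s3, s5}, s3→∅, s4→{s4, s8}, s5→∅, s6→{s3, s6}, s7→{s0, s3}, s8→{s8}; union {s0, s3, s4, s5, s6, s8}; ε-closure = {s0, s3, s4, s5, s6, s7, s8}.
That set has 7 states.

7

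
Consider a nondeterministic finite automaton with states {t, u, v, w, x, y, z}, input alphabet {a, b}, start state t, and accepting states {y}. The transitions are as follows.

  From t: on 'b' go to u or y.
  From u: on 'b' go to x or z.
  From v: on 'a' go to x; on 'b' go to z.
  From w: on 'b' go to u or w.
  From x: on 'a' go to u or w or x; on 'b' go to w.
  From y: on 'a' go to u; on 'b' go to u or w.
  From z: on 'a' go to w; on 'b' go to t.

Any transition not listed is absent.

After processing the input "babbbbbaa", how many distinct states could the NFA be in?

3

Start in {t}.
Read 'b': {t} → {u, y}.
Read 'a': {u, y} → {u}.
Read 'b': {u} → {x, z}.
Read 'b': {x, z} → {t, w}.
Read 'b': {t, w} → {u, w, y}.
Read 'b': {u, w, y} → {u, w, x, z}.
Read 'b': {u, w, x, z} → {t, u, w, x, z}.
Read 'a': {t, u, w, x, z} → {u, w, x}.
Read 'a': {u, w, x} → {u, w, x}.
That set has 3 states.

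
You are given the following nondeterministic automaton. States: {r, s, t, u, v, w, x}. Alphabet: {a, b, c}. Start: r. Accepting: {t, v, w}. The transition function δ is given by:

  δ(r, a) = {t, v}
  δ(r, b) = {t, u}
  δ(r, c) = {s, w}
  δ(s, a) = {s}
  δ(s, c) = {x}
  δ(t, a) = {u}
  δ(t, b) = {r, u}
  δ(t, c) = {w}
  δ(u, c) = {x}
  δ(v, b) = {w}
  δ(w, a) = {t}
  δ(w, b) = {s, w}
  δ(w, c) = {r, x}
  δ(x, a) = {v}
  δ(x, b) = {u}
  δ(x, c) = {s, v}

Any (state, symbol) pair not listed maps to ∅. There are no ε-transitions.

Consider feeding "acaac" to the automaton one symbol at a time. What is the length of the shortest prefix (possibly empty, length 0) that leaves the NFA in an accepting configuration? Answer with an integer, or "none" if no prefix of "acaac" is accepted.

1

Start in {r}.
Read 'a': r→{t, v}; now {t, v}.
None of the earlier sets intersect F, but {t, v} does.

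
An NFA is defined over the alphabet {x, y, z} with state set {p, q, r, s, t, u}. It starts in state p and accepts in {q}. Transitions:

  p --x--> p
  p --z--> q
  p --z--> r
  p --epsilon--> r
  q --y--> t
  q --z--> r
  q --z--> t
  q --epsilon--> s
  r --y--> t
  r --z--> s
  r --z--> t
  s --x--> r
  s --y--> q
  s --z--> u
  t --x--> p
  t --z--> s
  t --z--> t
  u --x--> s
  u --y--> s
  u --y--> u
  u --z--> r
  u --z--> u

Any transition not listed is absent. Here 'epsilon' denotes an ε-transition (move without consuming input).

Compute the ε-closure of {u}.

{u}

Begin with {u}.
No ε-moves leave this set, so the closure equals the set itself.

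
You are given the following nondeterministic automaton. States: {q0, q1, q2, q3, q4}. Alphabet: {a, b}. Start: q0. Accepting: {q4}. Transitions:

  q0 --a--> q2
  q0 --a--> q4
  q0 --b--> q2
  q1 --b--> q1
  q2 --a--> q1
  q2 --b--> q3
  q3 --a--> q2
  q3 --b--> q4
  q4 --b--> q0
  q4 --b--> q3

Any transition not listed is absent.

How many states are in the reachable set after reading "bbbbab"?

2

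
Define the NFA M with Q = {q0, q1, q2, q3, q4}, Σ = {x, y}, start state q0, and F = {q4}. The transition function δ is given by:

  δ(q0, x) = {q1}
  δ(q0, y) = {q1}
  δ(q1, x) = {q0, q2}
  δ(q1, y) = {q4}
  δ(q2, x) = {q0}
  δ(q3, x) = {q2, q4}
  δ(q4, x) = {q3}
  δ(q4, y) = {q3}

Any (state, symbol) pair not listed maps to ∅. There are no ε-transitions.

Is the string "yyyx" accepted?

Start in {q0}.
Read 'y': q0→{q1}; now {q1}.
Read 'y': q1→{q4}; now {q4}.
Read 'y': q4→{q3}; now {q3}.
Read 'x': q3→{q2, q4}; now {q2, q4}.
The final set {q2, q4} contains the accepting state q4.

Yes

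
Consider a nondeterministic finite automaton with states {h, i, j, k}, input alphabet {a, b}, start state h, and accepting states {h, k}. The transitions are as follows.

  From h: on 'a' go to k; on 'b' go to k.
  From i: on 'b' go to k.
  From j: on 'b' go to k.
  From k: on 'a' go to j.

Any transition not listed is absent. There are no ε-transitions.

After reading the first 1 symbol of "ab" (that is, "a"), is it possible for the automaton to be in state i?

No

Start in {h}.
Read 'a': {h} → {k}.
State i is not in {k}.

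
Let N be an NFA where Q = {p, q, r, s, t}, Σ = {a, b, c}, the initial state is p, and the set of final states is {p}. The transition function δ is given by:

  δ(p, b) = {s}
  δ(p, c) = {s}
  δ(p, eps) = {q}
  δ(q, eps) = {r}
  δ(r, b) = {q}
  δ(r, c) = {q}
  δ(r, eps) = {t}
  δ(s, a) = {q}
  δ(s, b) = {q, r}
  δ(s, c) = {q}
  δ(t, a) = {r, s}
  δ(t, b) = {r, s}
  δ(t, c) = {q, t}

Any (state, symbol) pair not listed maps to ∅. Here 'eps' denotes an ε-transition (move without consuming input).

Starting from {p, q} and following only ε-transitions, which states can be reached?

Begin with {p, q}.
ε-move q → r; add r.
ε-move r → t; add t.

{p, q, r, t}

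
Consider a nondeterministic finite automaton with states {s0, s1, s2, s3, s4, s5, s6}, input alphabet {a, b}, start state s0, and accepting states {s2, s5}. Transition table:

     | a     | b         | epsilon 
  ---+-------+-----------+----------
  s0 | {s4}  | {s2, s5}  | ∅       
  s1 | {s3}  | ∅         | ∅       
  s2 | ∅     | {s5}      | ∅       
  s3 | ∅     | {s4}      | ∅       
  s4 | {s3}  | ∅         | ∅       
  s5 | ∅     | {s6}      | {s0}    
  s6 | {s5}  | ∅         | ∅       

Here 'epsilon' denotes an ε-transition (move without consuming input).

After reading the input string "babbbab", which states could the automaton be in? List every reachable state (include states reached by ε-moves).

Start in {s0}.
Read 'b': s0→{s2, s5}; union {s2, s5}; ε-closure = {s0, s2, s5}.
Read 'a': s0→{s4}, s2→∅, s5→∅; now {s4}.
Read 'b': s4→∅; now ∅.
The set is empty and remains empty for the remaining 4 symbols.

∅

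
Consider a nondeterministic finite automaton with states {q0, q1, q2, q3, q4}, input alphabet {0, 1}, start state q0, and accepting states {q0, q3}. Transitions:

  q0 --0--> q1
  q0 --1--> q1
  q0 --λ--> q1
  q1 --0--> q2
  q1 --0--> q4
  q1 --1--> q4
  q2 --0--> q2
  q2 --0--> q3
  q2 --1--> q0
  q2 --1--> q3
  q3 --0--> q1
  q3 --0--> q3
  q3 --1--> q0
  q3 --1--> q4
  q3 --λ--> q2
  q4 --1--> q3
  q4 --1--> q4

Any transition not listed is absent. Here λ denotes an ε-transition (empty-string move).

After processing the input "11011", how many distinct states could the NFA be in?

5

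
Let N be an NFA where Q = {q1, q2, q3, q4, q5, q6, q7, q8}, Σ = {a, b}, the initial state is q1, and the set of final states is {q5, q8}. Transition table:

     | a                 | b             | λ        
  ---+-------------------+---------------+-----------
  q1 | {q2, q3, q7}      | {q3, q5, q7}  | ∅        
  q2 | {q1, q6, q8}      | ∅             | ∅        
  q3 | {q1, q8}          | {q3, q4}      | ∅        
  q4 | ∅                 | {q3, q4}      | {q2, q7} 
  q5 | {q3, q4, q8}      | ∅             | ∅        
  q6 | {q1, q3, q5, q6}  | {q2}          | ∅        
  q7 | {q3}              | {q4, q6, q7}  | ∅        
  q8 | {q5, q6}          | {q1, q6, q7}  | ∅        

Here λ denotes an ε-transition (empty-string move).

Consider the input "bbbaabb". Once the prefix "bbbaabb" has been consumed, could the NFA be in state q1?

No

Start in {q1}.
Read 'b': q1→{q3, q5, q7}; now {q3, q5, q7}.
Read 'b': q3→{q3, q4}, q5→∅, q7→{q4, q6, q7}; union {q3, q4, q6, q7}; ε-closure = {q2, q3, q4, q6, q7}.
Read 'b': q2→∅, q3→{q3, q4}, q4→{q3, q4}, q6→{q2}, q7→{q4, q6, q7}; now {q2, q3, q4, q6, q7}.
Read 'a': q2→{q1, q6, q8}, q3→{q1, q8}, q4→∅, q6→{q1, q3, q5, q6}, q7→{q3}; now {q1, q3, q5, q6, q8}.
Read 'a': q1→{q2, q3, q7}, q3→{q1, q8}, q5→{q3, q4, q8}, q6→{q1, q3, q5, q6}, q8→{q5, q6}; now {q1, q2, q3, q4, q5, q6, q7, q8}.
Read 'b': q1→{q3, q5, q7}, q2→∅, q3→{q3, q4}, q4→{q3, q4}, q5→∅, q6→{q2}, q7→{q4, q6, q7}, q8→{q1, q6, q7}; now {q1, q2, q3, q4, q5, q6, q7}.
Read 'b': q1→{q3, q5, q7}, q2→∅, q3→{q3, q4}, q4→{q3, q4}, q5→∅, q6→{q2}, q7→{q4, q6, q7}; now {q2, q3, q4, q5, q6, q7}.
State q1 is not in {q2, q3, q4, q5, q6, q7}.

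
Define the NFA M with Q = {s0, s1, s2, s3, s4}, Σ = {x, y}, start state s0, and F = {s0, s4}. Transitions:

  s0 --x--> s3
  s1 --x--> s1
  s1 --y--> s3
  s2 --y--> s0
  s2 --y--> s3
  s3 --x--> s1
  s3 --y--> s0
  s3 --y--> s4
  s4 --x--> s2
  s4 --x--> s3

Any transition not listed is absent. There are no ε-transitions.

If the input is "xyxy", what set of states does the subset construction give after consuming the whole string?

{s0, s3, s4}

Start in {s0}.
Read 'x': {s0} → {s3}.
Read 'y': {s3} → {s0, s4}.
Read 'x': {s0, s4} → {s2, s3}.
Read 'y': {s2, s3} → {s0, s3, s4}.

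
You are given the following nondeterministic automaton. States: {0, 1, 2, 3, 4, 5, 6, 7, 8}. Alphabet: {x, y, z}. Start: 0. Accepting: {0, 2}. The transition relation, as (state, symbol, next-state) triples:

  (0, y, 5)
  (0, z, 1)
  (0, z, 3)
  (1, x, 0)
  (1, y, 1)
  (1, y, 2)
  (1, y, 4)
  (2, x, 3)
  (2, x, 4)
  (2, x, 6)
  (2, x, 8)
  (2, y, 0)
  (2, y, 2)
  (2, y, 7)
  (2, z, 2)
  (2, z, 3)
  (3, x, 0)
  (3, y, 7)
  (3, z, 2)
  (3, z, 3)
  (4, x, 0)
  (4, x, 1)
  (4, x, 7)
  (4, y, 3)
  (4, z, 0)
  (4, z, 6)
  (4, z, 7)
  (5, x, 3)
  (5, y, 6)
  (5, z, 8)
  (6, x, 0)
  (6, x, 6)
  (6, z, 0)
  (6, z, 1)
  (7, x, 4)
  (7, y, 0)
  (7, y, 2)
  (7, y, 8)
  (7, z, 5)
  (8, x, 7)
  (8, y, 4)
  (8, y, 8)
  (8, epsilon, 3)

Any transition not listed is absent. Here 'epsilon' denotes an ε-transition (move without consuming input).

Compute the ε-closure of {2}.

Begin with {2}.
No ε-moves leave this set, so the closure equals the set itself.

{2}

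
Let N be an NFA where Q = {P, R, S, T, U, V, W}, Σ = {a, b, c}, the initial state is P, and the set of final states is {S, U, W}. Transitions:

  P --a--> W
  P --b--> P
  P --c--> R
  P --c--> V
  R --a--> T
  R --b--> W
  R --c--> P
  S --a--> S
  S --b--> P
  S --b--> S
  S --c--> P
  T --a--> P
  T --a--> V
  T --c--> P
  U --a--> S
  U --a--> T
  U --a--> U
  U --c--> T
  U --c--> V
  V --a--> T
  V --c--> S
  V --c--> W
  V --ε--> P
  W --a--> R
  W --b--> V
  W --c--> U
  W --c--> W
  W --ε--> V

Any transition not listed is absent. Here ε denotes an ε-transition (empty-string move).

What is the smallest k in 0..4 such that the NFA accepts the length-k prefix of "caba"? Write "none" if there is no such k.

2

Start in {P}.
Read 'c': {P} → {P, R, V}.
Read 'a': {P, R, V} → {P, T, V, W}.
None of the earlier sets intersect F, but {P, T, V, W} does.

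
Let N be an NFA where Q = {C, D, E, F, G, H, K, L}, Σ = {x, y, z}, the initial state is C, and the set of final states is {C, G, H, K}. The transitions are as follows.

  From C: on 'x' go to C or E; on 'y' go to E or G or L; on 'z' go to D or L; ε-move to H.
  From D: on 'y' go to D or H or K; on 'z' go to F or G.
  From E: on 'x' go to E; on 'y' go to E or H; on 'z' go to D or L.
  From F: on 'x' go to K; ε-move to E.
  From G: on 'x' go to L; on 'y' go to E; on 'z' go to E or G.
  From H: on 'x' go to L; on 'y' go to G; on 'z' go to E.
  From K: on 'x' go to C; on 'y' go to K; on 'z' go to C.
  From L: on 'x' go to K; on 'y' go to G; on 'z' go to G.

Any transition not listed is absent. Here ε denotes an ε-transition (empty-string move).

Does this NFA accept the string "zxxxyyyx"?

Start: ε-closure({C}) = {C, H}.
Read 'z': C→{D, L}, H→{E}; now {D, E, L}.
Read 'x': D→∅, E→{E}, L→{K}; now {E, K}.
Read 'x': E→{E}, K→{C}; union {C, E}; ε-closure = {C, E, H}.
Read 'x': C→{C, E}, E→{E}, H→{L}; union {C, E, L}; ε-closure = {C, E, H, L}.
Read 'y': C→{E, G, L}, E→{E, H}, H→{G}, L→{G}; now {E, G, H, L}.
Read 'y': E→{E, H}, G→{E}, H→{G}, L→{G}; now {E, G, H}.
Read 'y': E→{E, H}, G→{E}, H→{G}; now {E, G, H}.
Read 'x': E→{E}, G→{L}, H→{L}; now {E, L}.
The final set {E, L} contains no accepting state.

No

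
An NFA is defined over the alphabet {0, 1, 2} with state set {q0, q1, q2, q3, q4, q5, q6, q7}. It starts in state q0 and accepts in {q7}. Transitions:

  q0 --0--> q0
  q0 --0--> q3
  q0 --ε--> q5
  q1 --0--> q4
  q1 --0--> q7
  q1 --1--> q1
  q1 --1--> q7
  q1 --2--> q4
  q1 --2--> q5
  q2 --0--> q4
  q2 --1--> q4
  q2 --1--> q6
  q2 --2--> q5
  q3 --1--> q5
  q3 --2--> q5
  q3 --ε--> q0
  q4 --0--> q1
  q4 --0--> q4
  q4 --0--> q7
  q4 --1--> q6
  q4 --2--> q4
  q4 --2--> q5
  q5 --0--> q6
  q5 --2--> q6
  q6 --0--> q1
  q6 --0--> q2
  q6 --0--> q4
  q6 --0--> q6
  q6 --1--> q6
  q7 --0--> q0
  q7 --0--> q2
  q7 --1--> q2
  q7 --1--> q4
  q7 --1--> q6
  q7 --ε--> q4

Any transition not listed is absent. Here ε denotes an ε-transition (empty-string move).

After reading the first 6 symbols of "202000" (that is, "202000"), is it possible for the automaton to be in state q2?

Start: ε-closure({q0}) = {q0, q5}.
Read '2': q0→∅, q5→{q6}; now {q6}.
Read '0': q6→{q1, q2, q4, q6}; now {q1, q2, q4, q6}.
Read '2': q1→{q4, q5}, q2→{q5}, q4→{q4, q5}, q6→∅; now {q4, q5}.
Read '0': q4→{q1, q4, q7}, q5→{q6}; now {q1, q4, q6, q7}.
Read '0': q1→{q4, q7}, q4→{q1, q4, q7}, q6→{q1, q2, q4, q6}, q7→{q0, q2}; union {q0, q1, q2, q4, q6, q7}; ε-closure = {q0, q1, q2, q4, q5, q6, q7}.
Read '0': q0→{q0, q3}, q1→{q4, q7}, q2→{q4}, q4→{q1, q4, q7}, q5→{q6}, q6→{q1, q2, q4, q6}, q7→{q0, q2}; union {q0, q1, q2, q3, q4, q6, q7}; ε-closure = {q0, q1, q2, q3, q4, q5, q6, q7}.
State q2 is in {q0, q1, q2, q3, q4, q5, q6, q7}.

Yes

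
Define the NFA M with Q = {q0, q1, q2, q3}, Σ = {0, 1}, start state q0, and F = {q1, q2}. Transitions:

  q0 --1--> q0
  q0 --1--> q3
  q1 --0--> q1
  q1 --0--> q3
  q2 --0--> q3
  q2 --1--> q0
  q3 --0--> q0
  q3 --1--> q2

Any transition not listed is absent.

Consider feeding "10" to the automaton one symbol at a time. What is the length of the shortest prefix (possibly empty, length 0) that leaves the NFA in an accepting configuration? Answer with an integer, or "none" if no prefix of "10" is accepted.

Start in {q0}.
Read '1': {q0} → {q0, q3}.
Read '0': {q0, q3} → {q0}.
No reachable set along the way intersects F.

none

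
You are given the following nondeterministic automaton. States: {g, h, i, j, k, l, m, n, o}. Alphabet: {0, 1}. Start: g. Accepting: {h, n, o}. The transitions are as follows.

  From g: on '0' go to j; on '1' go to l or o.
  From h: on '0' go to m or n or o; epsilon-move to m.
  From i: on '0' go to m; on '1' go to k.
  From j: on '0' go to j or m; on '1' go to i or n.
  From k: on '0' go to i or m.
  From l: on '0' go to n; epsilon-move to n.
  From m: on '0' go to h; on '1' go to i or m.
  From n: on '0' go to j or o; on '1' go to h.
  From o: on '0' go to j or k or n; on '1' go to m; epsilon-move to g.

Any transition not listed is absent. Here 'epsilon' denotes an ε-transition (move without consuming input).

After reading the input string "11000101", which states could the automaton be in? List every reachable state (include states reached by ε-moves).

{g, h, i, k, l, m, n, o}

Start in {g}.
Read '1': {g} → {g, l, n, o}.
Read '1': {g, l, n, o} → {g, h, l, m, n, o}.
Read '0': {g, h, l, m, n, o} → {g, h, j, k, m, n, o}.
Read '0': {g, h, j, k, m, n, o} → {g, h, i, j, k, m, n, o}.
Read '0': {g, h, i, j, k, m, n, o} → {g, h, i, j, k, m, n, o}.
Read '1': {g, h, i, j, k, m, n, o} → {g, h, i, k, l, m, n, o}.
Read '0': {g, h, i, k, l, m, n, o} → {g, h, i, j, k, m, n, o}.
Read '1': {g, h, i, j, k, m, n, o} → {g, h, i, k, l, m, n, o}.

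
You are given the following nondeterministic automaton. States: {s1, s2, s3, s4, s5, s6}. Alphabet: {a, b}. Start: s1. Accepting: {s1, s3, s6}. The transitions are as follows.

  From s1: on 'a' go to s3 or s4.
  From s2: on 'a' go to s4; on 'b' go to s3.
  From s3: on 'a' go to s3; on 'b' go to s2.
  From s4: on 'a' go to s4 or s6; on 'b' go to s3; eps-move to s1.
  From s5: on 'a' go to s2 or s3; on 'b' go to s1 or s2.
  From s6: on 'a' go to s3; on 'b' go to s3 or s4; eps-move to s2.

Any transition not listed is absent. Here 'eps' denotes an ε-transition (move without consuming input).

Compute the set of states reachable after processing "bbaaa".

∅

Start in {s1}.
Read 'b': s1→∅; now ∅.
The set is empty and remains empty for the remaining 4 symbols.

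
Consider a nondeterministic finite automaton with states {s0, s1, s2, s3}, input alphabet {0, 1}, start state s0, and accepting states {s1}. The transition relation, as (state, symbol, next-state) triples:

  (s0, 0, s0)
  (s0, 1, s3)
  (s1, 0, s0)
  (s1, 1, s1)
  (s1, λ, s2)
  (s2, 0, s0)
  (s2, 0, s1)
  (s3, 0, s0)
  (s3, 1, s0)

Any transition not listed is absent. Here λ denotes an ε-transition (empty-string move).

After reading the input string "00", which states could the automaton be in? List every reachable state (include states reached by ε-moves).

Start in {s0}.
Read '0': {s0} → {s0}.
Read '0': {s0} → {s0}.

{s0}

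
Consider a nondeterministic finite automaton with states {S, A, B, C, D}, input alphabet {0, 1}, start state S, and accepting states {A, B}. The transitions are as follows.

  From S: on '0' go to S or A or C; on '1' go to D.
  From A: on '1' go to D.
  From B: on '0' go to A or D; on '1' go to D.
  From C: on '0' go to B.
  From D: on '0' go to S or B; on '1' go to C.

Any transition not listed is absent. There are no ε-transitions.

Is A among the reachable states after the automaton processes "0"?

Start in {S}.
Read '0': {S} → {S, A, C}.
State A is in {S, A, C}.

Yes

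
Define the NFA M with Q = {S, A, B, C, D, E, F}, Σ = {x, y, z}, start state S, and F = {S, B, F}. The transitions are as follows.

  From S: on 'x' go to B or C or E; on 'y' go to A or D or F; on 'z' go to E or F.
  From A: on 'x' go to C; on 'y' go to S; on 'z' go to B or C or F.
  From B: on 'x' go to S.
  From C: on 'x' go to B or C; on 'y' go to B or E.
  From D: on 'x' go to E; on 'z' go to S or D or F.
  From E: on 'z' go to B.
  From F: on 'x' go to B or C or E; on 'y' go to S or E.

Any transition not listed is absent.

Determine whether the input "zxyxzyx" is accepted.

Yes

Start in {S}.
Read 'z': {S} → {E, F}.
Read 'x': {E, F} → {B, C, E}.
Read 'y': {B, C, E} → {B, E}.
Read 'x': {B, E} → {S}.
Read 'z': {S} → {E, F}.
Read 'y': {E, F} → {S, E}.
Read 'x': {S, E} → {B, C, E}.
The final set {B, C, E} contains the accepting state B.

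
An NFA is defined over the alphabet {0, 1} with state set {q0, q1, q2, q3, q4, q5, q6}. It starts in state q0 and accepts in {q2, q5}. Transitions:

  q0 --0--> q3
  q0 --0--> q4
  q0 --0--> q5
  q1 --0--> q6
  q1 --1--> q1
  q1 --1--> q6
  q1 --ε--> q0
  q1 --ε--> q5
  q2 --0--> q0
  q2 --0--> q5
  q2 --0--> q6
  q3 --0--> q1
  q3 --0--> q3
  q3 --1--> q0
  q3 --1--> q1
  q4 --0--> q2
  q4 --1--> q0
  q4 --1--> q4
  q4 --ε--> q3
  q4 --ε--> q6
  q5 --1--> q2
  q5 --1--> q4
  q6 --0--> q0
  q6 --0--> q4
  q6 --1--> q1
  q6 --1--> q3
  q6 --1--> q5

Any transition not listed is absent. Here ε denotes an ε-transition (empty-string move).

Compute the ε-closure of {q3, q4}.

Begin with {q3, q4}.
ε-move q4 → q6; add q6.

{q3, q4, q6}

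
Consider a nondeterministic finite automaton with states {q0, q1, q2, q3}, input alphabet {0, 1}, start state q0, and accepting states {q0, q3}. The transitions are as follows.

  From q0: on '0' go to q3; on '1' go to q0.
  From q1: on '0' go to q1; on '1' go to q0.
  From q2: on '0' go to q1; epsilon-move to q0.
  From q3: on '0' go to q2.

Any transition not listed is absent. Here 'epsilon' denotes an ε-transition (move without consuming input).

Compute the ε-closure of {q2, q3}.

Begin with {q2, q3}.
ε-move q2 → q0; add q0.

{q0, q2, q3}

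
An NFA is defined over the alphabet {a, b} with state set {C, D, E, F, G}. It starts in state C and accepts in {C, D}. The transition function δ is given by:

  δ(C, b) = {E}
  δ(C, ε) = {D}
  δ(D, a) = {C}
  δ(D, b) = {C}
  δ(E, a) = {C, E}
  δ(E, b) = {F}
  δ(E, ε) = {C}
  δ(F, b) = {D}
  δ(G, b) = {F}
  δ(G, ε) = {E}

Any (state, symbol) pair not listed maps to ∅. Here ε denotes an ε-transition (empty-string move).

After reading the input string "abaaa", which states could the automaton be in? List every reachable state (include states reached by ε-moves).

{C, D, E}

Start: ε-closure({C}) = {C, D}.
Read 'a': {C, D} → {C, D}.
Read 'b': {C, D} → {C, D, E}.
Read 'a': {C, D, E} → {C, D, E}.
Read 'a': {C, D, E} → {C, D, E}.
Read 'a': {C, D, E} → {C, D, E}.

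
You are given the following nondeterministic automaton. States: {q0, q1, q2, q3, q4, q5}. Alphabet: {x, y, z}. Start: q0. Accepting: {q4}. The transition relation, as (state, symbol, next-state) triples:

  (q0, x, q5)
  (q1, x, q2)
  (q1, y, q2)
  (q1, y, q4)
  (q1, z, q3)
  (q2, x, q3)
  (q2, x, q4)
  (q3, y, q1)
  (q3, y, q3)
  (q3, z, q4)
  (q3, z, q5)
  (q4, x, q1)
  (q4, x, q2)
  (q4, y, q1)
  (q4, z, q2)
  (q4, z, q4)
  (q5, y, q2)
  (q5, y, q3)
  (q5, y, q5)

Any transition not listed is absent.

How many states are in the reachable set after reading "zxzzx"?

0

Start in {q0}.
Read 'z': q0→∅; now ∅.
The set is empty and remains empty for the remaining 4 symbols.
That set has 0 states.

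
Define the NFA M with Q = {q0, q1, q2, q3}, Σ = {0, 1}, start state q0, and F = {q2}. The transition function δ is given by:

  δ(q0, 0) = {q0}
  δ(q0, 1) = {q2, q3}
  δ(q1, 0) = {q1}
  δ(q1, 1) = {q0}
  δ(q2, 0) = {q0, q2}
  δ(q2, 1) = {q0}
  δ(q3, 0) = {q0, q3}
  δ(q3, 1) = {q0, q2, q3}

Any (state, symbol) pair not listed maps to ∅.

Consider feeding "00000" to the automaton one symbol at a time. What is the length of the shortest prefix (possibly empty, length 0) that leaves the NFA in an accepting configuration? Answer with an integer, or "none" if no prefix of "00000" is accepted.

Start in {q0}.
Read '0': {q0} → {q0}.
Read '0': {q0} → {q0}.
Read '0': {q0} → {q0}.
Read '0': {q0} → {q0}.
Read '0': {q0} → {q0}.
No reachable set along the way intersects F.

none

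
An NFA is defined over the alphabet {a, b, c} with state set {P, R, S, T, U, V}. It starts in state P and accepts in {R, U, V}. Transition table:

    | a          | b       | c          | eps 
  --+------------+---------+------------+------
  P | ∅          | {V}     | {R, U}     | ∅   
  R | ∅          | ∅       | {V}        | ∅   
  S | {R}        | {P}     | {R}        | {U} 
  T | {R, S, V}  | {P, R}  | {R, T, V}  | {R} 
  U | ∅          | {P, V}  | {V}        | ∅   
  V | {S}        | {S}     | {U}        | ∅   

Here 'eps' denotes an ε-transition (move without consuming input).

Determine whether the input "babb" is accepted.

Yes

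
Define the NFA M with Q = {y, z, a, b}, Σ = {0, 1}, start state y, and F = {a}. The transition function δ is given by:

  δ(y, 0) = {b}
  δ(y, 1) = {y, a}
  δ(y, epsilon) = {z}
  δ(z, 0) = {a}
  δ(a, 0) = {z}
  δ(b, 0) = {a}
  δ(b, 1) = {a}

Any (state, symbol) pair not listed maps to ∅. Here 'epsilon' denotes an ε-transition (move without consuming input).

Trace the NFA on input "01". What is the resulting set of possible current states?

{a}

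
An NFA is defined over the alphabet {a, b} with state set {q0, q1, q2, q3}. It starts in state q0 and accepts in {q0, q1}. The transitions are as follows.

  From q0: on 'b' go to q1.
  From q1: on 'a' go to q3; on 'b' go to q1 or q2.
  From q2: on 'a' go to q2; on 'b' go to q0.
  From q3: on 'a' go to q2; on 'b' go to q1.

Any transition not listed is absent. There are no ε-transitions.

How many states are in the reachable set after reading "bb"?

Start in {q0}.
Read 'b': q0→{q1}; now {q1}.
Read 'b': q1→{q1, q2}; now {q1, q2}.
That set has 2 states.

2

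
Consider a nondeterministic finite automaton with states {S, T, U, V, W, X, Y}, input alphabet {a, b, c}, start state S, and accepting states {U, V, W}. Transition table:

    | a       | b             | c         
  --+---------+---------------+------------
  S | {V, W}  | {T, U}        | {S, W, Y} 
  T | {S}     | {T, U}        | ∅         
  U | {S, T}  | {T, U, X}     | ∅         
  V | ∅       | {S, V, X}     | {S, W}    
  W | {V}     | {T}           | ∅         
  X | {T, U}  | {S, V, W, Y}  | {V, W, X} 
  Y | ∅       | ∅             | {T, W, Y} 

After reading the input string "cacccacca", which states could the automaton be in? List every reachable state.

{S, V, W}

Start in {S}.
Read 'c': {S} → {S, W, Y}.
Read 'a': {S, W, Y} → {V, W}.
Read 'c': {V, W} → {S, W}.
Read 'c': {S, W} → {S, W, Y}.
Read 'c': {S, W, Y} → {S, T, W, Y}.
Read 'a': {S, T, W, Y} → {S, V, W}.
Read 'c': {S, V, W} → {S, W, Y}.
Read 'c': {S, W, Y} → {S, T, W, Y}.
Read 'a': {S, T, W, Y} → {S, V, W}.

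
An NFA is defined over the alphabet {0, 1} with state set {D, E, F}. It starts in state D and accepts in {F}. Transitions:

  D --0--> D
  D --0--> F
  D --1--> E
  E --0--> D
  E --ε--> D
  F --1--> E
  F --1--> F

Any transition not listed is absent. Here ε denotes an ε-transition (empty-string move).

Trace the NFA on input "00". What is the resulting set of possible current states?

Start in {D}.
Read '0': D→{D, F}; now {D, F}.
Read '0': D→{D, F}, F→∅; now {D, F}.

{D, F}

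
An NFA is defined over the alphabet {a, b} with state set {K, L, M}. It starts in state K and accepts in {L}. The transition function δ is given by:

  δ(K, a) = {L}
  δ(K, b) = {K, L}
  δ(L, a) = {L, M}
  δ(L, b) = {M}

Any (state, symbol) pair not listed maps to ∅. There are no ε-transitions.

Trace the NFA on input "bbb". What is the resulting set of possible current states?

{K, L, M}

Start in {K}.
Read 'b': K→{K, L}; now {K, L}.
Read 'b': K→{K, L}, L→{M}; now {K, L, M}.
Read 'b': K→{K, L}, L→{M}, M→∅; now {K, L, M}.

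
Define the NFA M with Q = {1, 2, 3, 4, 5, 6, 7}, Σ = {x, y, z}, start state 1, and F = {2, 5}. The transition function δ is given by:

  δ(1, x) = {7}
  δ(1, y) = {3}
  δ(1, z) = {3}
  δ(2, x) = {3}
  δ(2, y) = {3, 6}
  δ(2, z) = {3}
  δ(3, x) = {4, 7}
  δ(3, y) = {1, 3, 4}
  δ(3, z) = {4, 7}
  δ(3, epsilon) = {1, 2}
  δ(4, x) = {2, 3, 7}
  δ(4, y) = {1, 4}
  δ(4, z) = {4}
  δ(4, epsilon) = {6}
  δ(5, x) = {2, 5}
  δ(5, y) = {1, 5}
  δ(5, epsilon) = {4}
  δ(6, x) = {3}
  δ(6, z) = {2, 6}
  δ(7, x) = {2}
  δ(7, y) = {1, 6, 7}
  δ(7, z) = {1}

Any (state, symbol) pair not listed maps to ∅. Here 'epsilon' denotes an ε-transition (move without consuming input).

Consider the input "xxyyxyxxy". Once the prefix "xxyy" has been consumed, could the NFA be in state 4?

Yes

Start in {1}.
Read 'x': 1→{7}; now {7}.
Read 'x': 7→{2}; now {2}.
Read 'y': 2→{3, 6}; union {3, 6}; ε-closure = {1, 2, 3, 6}.
Read 'y': 1→{3}, 2→{3, 6}, 3→{1, 3, 4}, 6→∅; union {1, 3, 4, 6}; ε-closure = {1, 2, 3, 4, 6}.
State 4 is in {1, 2, 3, 4, 6}.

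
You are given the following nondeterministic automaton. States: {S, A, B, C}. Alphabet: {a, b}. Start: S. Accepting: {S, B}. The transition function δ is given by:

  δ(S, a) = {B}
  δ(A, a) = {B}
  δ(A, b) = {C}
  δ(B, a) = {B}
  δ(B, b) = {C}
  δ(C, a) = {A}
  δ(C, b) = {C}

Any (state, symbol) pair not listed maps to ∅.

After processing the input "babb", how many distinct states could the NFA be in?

0

Start in {S}.
Read 'b': {S} → ∅.
The set is empty and remains empty for the remaining 3 symbols.
That set has 0 states.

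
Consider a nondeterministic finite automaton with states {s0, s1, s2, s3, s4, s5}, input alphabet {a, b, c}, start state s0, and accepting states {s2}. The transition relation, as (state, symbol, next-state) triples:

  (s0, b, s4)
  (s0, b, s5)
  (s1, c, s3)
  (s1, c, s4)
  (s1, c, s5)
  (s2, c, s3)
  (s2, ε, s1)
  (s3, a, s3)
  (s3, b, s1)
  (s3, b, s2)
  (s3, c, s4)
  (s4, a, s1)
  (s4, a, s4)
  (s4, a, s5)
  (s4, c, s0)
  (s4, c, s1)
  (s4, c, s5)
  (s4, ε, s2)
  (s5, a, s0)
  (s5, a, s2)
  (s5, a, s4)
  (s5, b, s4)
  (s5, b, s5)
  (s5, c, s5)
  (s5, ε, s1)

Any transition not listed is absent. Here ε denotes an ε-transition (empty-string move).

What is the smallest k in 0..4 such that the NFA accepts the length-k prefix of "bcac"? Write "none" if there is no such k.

1

Start in {s0}.
Read 'b': {s0} → {s1, s2, s4, s5}.
None of the earlier sets intersect F, but {s1, s2, s4, s5} does.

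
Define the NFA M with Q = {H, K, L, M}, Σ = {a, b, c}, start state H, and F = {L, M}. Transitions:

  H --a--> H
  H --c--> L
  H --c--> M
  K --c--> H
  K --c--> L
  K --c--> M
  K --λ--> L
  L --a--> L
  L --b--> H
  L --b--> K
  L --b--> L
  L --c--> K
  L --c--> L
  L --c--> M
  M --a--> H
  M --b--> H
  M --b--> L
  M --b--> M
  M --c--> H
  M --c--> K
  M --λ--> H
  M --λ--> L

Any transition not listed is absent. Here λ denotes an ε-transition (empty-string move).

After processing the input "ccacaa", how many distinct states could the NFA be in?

Start in {H}.
Read 'c': H→{L, M}; union {L, M}; ε-closure = {H, L, M}.
Read 'c': H→{L, M}, L→{K, L, M}, M→{H, K}; now {H, K, L, M}.
Read 'a': H→{H}, K→∅, L→{L}, M→{H}; now {H, L}.
Read 'c': H→{L, M}, L→{K, L, M}; union {K, L, M}; ε-closure = {H, K, L, M}.
Read 'a': H→{H}, K→∅, L→{L}, M→{H}; now {H, L}.
Read 'a': H→{H}, L→{L}; now {H, L}.
That set has 2 states.

2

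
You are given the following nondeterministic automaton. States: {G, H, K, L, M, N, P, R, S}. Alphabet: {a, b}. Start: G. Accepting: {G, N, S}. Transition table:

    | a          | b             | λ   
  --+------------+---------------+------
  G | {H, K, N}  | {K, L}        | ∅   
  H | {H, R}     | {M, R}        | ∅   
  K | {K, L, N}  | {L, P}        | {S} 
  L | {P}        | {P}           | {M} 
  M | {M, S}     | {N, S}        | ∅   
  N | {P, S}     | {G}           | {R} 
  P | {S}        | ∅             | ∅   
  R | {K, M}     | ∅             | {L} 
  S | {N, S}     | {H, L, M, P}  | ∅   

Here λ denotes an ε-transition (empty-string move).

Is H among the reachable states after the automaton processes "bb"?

Yes

Start in {G}.
Read 'b': G→{K, L}; union {K, L}; ε-closure = {K, L, M, S}.
Read 'b': K→{L, P}, L→{P}, M→{N, S}, S→{H, L, M, P}; union {H, L, M, N, P, S}; ε-closure = {H, L, M, N, P, R, S}.
State H is in {H, L, M, N, P, R, S}.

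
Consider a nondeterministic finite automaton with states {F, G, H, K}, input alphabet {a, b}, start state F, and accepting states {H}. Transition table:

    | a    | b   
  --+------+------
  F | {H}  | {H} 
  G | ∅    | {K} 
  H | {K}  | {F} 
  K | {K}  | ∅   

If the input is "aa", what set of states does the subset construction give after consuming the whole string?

{K}

Start in {F}.
Read 'a': F→{H}; now {H}.
Read 'a': H→{K}; now {K}.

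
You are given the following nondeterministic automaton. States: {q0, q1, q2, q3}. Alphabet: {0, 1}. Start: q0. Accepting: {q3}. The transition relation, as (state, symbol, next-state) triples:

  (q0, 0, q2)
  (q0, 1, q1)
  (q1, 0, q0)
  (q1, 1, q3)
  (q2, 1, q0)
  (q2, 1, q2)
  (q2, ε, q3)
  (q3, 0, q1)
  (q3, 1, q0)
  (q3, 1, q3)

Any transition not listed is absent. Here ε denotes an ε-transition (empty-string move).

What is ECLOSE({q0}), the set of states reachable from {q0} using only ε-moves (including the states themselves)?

Begin with {q0}.
No ε-moves leave this set, so the closure equals the set itself.

{q0}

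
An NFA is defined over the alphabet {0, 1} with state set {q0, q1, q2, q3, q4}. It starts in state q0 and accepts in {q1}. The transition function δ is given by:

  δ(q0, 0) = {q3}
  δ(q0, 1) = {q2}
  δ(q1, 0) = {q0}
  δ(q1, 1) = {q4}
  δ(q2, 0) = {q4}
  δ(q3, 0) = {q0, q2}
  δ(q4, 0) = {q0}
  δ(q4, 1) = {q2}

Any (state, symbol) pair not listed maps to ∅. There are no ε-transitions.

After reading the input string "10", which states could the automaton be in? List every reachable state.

Start in {q0}.
Read '1': {q0} → {q2}.
Read '0': {q2} → {q4}.

{q4}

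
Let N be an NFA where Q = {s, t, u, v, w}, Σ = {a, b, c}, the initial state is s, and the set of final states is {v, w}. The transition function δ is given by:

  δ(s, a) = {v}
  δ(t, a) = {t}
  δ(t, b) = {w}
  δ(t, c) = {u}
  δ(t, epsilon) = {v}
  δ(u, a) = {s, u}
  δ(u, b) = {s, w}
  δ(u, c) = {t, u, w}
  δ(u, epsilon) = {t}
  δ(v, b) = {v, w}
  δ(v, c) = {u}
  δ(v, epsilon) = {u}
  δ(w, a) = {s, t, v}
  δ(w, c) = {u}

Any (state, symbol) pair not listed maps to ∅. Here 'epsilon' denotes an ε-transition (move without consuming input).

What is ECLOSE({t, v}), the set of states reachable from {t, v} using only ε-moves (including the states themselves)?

{t, u, v}

Begin with {t, v}.
ε-move v → u; add u.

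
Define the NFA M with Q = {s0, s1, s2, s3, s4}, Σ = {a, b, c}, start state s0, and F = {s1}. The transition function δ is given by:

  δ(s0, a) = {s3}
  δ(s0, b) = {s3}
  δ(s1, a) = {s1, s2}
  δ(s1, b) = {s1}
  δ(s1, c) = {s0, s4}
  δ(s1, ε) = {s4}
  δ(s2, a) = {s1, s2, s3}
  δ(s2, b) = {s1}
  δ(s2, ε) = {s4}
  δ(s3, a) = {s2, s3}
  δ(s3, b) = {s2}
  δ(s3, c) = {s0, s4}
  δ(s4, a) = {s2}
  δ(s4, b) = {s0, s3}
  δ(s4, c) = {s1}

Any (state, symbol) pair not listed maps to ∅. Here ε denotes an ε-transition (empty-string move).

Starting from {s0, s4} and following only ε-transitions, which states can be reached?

Begin with {s0, s4}.
No ε-moves leave this set, so the closure equals the set itself.

{s0, s4}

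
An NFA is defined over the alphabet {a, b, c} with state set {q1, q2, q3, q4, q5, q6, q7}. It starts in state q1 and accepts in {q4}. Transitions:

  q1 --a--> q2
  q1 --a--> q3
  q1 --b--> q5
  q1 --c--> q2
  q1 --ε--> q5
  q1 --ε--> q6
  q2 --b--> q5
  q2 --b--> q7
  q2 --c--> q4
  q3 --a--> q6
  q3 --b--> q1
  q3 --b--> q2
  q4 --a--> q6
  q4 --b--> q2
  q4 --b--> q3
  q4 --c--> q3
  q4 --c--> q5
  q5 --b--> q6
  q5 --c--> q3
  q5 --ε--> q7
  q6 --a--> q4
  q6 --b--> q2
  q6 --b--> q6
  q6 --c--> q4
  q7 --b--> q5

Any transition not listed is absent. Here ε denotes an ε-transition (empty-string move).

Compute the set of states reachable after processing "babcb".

Start: ε-closure({q1}) = {q1, q5, q6, q7}.
Read 'b': q1→{q5}, q5→{q6}, q6→{q2, q6}, q7→{q5}; union {q2, q5, q6}; ε-closure = {q2, q5, q6, q7}.
Read 'a': q2→∅, q5→∅, q6→{q4}, q7→∅; now {q4}.
Read 'b': q4→{q2, q3}; now {q2, q3}.
Read 'c': q2→{q4}, q3→∅; now {q4}.
Read 'b': q4→{q2, q3}; now {q2, q3}.

{q2, q3}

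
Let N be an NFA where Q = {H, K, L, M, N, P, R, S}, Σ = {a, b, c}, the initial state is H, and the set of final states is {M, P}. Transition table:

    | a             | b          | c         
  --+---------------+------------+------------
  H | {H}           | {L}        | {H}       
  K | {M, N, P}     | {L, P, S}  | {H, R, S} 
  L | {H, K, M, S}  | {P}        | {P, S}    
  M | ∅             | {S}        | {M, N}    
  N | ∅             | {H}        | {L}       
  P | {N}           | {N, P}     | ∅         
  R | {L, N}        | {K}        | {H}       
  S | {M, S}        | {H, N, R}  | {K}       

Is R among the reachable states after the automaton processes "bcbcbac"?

Start in {H}.
Read 'b': H→{L}; now {L}.
Read 'c': L→{P, S}; now {P, S}.
Read 'b': P→{N, P}, S→{H, N, R}; now {H, N, P, R}.
Read 'c': H→{H}, N→{L}, P→∅, R→{H}; now {H, L}.
Read 'b': H→{L}, L→{P}; now {L, P}.
Read 'a': L→{H, K, M, S}, P→{N}; now {H, K, M, N, S}.
Read 'c': H→{H}, K→{H, R, S}, M→{M, N}, N→{L}, S→{K}; now {H, K, L, M, N, R, S}.
State R is in {H, K, L, M, N, R, S}.

Yes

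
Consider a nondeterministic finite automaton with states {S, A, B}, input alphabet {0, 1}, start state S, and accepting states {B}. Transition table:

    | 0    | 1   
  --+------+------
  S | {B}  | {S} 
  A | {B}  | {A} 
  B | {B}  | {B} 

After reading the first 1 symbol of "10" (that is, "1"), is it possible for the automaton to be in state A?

Start in {S}.
Read '1': S→{S}; now {S}.
State A is not in {S}.

No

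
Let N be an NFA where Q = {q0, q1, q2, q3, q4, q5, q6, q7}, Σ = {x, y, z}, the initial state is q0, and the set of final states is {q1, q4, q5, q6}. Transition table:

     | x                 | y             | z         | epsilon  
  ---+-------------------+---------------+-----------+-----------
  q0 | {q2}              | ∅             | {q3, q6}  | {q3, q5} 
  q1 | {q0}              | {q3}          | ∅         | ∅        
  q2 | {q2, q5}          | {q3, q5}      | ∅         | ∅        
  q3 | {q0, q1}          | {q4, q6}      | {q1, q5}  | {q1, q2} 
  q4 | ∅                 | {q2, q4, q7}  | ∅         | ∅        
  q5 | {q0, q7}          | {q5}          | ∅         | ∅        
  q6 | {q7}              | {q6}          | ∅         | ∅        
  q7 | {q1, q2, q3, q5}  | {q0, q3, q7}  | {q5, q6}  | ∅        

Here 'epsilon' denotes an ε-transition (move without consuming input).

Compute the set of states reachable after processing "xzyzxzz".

{q1, q5}

Start: ε-closure({q0}) = {q0, q1, q2, q3, q5}.
Read 'x': {q0, q1, q2, q3, q5} → {q0, q1, q2, q3, q5, q7}.
Read 'z': {q0, q1, q2, q3, q5, q7} → {q1, q2, q3, q5, q6}.
Read 'y': {q1, q2, q3, q5, q6} → {q1, q2, q3, q4, q5, q6}.
Read 'z': {q1, q2, q3, q4, q5, q6} → {q1, q5}.
Read 'x': {q1, q5} → {q0, q1, q2, q3, q5, q7}.
Read 'z': {q0, q1, q2, q3, q5, q7} → {q1, q2, q3, q5, q6}.
Read 'z': {q1, q2, q3, q5, q6} → {q1, q5}.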